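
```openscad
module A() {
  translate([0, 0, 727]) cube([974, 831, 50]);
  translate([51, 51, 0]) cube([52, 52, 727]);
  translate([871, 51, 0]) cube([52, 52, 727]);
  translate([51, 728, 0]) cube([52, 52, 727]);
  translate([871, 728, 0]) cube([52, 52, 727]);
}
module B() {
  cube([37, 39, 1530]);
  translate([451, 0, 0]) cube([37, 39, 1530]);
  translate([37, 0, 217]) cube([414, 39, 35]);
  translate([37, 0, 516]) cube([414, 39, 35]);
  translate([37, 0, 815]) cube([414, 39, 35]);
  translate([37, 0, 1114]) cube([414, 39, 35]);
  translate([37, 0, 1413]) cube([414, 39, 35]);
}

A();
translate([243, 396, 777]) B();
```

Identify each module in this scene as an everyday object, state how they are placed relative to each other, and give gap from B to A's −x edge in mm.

The ladder's min-x is at 243; the table's min-x is 0; gap = 243 mm.

A is a table. B is a ladder. The ladder is on top of the table, centred. The gap from the ladder to the table's −x edge is 243 mm.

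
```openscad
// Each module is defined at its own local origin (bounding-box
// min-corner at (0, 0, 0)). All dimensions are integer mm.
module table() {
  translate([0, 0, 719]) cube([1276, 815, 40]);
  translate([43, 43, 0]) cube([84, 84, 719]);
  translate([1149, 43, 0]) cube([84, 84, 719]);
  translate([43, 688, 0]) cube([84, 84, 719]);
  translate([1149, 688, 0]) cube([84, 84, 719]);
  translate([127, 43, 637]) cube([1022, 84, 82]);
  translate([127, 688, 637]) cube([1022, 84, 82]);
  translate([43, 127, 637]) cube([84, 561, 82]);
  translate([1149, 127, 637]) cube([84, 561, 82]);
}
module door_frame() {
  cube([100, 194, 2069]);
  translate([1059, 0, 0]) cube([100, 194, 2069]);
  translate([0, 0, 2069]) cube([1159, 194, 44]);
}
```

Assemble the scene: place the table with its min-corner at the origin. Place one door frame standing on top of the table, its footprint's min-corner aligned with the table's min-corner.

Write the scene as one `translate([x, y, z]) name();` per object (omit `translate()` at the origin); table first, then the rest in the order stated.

table();
translate([0, 0, 759]) door_frame();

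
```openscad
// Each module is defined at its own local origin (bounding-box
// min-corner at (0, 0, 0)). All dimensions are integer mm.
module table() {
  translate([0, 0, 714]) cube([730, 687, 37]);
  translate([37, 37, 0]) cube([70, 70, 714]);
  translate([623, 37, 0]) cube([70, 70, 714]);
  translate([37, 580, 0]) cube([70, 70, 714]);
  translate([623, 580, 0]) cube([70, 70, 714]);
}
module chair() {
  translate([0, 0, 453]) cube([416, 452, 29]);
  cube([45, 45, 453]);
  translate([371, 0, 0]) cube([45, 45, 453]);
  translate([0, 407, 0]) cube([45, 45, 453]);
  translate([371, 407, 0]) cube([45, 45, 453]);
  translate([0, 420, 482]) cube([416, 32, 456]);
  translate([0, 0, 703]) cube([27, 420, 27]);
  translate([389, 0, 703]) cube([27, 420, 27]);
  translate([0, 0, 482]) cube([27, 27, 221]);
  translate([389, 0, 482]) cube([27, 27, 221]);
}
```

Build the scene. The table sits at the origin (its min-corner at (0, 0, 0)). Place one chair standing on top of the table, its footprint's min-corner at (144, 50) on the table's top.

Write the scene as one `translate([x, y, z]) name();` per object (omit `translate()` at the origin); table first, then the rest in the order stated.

table();
translate([144, 50, 751]) chair();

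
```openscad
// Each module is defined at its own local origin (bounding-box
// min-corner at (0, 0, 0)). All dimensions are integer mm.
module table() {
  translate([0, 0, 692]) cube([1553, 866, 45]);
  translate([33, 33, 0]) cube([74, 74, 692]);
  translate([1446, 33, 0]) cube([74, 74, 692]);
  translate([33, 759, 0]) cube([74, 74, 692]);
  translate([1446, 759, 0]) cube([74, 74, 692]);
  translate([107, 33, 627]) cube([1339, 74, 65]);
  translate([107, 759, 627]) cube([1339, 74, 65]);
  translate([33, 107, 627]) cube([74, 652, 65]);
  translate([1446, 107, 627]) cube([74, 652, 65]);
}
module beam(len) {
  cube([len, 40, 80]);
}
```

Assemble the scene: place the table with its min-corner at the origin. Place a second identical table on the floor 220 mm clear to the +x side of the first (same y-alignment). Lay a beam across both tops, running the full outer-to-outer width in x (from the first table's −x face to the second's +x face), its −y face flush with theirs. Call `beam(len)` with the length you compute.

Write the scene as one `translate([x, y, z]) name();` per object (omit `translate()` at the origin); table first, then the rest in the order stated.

table();
translate([1773, 0, 0]) table();
translate([0, 0, 737]) beam(3326);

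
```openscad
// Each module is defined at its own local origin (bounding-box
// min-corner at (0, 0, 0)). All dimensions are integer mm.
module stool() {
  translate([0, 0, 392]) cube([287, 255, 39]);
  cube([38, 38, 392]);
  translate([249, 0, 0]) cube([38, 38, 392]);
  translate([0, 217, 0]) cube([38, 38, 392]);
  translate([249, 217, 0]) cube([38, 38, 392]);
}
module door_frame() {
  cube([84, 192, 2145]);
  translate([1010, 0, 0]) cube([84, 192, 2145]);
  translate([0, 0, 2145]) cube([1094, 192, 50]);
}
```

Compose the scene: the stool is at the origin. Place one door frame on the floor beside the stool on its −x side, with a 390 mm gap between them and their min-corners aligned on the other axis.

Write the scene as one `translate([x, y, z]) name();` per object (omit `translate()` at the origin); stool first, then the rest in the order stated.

stool();
translate([-1484, 0, 0]) door_frame();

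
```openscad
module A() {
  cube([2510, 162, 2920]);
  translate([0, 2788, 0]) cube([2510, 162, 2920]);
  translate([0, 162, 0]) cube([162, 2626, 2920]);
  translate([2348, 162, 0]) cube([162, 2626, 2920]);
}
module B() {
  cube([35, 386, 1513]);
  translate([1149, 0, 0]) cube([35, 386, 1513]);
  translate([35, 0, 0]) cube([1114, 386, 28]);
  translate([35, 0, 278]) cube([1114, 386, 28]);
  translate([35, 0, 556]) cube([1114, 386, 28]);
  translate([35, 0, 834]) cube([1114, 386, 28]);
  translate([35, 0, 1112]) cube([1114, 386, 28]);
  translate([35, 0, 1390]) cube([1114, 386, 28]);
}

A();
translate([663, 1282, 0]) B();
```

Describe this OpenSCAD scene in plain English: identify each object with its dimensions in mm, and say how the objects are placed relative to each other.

A is the wall frame of a small rectangular building: four walls, each 2920 mm tall and 162 mm thick, enclosing a footprint 2510 mm (x) by 2950 mm (y) outside-to-outside, with no floor or roof. The front and back walls (the −y and +y sides) span the full width; the two side walls fit between them.

B is an open bookshelf. Two side panels, each 35 mm thick, 386 mm deep and 1513 mm tall, stand 1184 mm apart (outside-to-outside). Between them sit 6 shelves, each 28 mm thick and 386 mm deep, spanning the full gap between the sides. The bottom shelf rests on the floor (its underside at z = 0) and the clear gap between one shelf's top and the next shelf's underside is 250 mm.

The bookshelf sits inside the house frame, centred.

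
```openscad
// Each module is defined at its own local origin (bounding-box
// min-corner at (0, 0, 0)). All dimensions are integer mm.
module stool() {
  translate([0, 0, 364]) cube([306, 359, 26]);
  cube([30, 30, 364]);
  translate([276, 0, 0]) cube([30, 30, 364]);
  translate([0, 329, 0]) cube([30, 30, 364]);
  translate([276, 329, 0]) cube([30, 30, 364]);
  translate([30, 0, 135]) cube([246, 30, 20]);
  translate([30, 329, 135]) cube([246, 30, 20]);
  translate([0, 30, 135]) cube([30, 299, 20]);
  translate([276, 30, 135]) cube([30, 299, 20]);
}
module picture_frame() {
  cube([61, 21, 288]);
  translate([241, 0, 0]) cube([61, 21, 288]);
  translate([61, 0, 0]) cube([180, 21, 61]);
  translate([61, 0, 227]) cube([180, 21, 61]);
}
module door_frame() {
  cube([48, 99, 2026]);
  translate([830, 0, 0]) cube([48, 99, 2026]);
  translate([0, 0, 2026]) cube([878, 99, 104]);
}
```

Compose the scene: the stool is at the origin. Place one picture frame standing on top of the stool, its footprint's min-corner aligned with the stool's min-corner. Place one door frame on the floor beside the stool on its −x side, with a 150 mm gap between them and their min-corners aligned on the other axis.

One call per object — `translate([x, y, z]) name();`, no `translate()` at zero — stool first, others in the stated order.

stool();
translate([0, 0, 390]) picture_frame();
translate([-1028, 0, 0]) door_frame();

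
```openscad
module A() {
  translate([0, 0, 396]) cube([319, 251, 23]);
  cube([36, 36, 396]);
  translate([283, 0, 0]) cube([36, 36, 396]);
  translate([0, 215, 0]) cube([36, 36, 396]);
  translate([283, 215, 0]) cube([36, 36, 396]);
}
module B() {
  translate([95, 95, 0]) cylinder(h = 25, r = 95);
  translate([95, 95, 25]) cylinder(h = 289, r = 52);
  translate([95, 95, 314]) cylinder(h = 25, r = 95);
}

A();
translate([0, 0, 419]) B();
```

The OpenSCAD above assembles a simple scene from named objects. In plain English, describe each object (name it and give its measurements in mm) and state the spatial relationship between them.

A is a simple wooden stool: a rectangular seat 319 mm (x) by 251 mm (y), 23 mm thick, top face at z = 419 mm, on four square legs, each 36×36 mm in cross-section. The legs rest on z = 0, each flush with a corner of the seat.

B is a spool: two coaxial disc flanges of radius 95 mm and thickness 25 mm, joined by a core cylinder of radius 52 mm and height 289 mm. The lower flange rests on z = 0 and the three cylinders share a vertical axis.

The spool is on top of the stool.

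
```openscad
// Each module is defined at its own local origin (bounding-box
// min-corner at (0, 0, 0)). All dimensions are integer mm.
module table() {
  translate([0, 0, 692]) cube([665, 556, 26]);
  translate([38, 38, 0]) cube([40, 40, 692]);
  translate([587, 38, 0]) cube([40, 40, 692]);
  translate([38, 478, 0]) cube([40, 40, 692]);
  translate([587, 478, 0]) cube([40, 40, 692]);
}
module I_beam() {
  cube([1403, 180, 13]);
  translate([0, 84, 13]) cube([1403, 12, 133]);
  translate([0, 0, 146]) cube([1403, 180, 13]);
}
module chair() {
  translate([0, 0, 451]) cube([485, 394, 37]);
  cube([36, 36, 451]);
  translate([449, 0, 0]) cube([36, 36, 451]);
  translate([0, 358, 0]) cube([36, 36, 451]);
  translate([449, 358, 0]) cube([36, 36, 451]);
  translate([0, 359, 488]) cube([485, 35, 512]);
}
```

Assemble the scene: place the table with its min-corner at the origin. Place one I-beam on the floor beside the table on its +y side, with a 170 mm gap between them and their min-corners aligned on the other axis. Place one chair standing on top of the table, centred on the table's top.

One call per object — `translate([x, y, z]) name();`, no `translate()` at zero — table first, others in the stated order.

table();
translate([0, 726, 0]) I_beam();
translate([90, 81, 718]) chair();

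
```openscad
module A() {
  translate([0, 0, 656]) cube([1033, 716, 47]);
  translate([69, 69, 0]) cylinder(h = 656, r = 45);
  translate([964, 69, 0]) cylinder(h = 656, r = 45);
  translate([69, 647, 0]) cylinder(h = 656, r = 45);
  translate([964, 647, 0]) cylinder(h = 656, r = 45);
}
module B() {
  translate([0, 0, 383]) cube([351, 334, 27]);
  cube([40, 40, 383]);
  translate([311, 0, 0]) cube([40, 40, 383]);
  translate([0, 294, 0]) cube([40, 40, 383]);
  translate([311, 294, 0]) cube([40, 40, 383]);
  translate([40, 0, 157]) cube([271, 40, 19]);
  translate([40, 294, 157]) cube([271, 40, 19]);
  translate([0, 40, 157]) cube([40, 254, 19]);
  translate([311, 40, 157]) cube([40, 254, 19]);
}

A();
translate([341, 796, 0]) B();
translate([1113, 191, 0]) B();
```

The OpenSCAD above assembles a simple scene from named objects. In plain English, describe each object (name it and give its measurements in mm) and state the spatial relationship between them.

A is a rectangular dining table. The top is 1033×716×47 mm with its upper surface at z = 703 mm. It stands on four round legs of 90 mm diameter, each leg's bounding box inset 24 mm from the nearest pair of top edges, running from the floor to the underside of the top.

B is a simple wooden stool: a rectangular seat 351 mm (x) by 334 mm (y), 27 mm thick, top face at z = 410 mm, on four square legs, each 40×40 mm in cross-section. The legs rest on z = 0, each flush with a corner of the seat. Four stretchers, 40 mm wide and 19 mm tall, connect adjacent legs with their undersides at z = 157 mm, each running between the inner faces of the legs it joins and aligned with the legs' outer faces on the other axis.

Two stools sit around the table at the +y, +x sides.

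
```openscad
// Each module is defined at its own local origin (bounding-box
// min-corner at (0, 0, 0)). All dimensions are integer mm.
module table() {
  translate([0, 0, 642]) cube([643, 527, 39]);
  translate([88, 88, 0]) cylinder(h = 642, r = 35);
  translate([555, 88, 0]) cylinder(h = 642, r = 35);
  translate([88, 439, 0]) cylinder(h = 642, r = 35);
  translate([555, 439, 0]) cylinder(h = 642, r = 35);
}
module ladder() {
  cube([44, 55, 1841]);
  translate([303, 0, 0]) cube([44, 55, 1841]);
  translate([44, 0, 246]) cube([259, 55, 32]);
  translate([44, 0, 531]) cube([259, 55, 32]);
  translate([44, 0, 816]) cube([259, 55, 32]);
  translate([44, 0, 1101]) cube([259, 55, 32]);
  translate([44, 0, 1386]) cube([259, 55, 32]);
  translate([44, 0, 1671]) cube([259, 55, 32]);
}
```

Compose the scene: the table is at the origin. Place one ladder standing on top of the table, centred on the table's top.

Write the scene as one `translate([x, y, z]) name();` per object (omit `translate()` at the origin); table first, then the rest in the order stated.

table();
translate([148, 236, 681]) ladder();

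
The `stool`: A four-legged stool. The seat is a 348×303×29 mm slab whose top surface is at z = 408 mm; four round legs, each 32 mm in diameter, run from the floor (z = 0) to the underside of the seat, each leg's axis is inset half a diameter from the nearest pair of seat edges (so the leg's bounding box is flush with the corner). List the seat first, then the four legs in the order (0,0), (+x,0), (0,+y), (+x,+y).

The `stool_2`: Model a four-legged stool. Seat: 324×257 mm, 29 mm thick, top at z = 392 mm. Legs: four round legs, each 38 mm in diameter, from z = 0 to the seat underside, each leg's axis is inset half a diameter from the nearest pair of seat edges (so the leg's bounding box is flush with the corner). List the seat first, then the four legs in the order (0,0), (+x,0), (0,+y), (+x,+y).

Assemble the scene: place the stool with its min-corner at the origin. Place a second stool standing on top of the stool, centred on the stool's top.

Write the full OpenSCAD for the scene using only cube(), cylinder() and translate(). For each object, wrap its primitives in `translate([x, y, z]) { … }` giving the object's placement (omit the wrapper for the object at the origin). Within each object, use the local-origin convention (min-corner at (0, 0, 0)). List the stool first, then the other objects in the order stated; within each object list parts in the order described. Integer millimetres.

translate([0, 0, 379]) cube([348, 303, 29]);
translate([16, 16, 0]) cylinder(h = 379, r = 16);
translate([332, 16, 0]) cylinder(h = 379, r = 16);
translate([16, 287, 0]) cylinder(h = 379, r = 16);
translate([332, 287, 0]) cylinder(h = 379, r = 16);
translate([12, 23, 408]) {
  translate([0, 0, 363]) cube([324, 257, 29]);
  translate([19, 19, 0]) cylinder(h = 363, r = 19);
  translate([305, 19, 0]) cylinder(h = 363, r = 19);
  translate([19, 238, 0]) cylinder(h = 363, r = 19);
  translate([305, 238, 0]) cylinder(h = 363, r = 19);
}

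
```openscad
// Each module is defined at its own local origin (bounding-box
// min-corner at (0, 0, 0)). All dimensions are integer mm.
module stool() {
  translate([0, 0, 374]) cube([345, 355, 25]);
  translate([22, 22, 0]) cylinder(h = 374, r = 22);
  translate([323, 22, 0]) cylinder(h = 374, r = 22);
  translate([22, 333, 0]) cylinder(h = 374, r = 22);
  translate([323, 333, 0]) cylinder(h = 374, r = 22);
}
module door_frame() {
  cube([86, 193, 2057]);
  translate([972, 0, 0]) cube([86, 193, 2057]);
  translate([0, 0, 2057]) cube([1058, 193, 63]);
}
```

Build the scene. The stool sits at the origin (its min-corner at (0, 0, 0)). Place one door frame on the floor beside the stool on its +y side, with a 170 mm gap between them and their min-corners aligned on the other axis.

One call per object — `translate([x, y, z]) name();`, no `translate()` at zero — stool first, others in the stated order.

stool();
translate([0, 525, 0]) door_frame();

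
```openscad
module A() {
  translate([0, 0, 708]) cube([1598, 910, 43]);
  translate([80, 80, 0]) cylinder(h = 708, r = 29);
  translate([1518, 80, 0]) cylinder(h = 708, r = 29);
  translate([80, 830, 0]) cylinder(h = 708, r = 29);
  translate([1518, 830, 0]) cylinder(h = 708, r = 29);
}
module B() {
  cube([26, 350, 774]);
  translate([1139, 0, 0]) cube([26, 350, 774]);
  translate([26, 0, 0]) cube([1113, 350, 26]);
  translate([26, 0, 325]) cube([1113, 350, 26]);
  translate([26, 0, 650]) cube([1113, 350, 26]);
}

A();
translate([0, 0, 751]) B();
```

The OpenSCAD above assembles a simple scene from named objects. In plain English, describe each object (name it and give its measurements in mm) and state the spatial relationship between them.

A is a table with a 1598×910 mm rectangular top, 43 mm thick, top surface at z = 751 mm, supported by four round legs of 58 mm diameter, each leg's bounding box inset 51 mm from the nearest pair of top edges, running from the floor.

B is an open bookshelf. Two side panels, each 26 mm thick, 350 mm deep and 774 mm tall, stand 1165 mm apart (outside-to-outside). Between them sit 3 shelves, each 26 mm thick and 350 mm deep, spanning the full gap between the sides. The bottom shelf rests on the floor (its underside at z = 0) and the clear gap between one shelf's top and the next shelf's underside is 299 mm.

The bookshelf is on top of the table.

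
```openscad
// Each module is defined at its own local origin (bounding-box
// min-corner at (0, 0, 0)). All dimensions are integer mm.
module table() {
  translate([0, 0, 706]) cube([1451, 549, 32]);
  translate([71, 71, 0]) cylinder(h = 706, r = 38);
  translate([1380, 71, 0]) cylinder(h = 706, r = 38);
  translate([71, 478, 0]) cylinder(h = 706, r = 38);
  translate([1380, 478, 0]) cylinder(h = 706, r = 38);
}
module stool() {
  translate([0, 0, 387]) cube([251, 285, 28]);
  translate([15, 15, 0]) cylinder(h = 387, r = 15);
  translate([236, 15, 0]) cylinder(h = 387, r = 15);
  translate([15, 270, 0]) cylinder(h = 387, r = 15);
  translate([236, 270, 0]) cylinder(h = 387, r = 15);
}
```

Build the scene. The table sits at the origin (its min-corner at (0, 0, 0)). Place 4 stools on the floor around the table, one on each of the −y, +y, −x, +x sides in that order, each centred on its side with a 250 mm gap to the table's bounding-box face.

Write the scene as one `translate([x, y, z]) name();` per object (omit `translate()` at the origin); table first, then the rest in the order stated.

table();
translate([600, -535, 0]) stool();
translate([600, 799, 0]) stool();
translate([-501, 132, 0]) stool();
translate([1701, 132, 0]) stool();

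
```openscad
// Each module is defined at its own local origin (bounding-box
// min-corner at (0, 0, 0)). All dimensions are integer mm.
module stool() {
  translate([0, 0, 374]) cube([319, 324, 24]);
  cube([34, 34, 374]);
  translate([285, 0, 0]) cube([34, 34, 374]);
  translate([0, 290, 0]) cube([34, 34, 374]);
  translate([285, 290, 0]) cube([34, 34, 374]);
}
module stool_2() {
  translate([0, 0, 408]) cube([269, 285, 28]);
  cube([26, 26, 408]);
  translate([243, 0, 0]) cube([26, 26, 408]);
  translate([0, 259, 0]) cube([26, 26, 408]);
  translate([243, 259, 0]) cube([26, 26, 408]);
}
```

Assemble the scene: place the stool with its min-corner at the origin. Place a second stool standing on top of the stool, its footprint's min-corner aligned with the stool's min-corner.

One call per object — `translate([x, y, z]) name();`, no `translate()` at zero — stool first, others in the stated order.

stool();
translate([0, 0, 398]) stool_2();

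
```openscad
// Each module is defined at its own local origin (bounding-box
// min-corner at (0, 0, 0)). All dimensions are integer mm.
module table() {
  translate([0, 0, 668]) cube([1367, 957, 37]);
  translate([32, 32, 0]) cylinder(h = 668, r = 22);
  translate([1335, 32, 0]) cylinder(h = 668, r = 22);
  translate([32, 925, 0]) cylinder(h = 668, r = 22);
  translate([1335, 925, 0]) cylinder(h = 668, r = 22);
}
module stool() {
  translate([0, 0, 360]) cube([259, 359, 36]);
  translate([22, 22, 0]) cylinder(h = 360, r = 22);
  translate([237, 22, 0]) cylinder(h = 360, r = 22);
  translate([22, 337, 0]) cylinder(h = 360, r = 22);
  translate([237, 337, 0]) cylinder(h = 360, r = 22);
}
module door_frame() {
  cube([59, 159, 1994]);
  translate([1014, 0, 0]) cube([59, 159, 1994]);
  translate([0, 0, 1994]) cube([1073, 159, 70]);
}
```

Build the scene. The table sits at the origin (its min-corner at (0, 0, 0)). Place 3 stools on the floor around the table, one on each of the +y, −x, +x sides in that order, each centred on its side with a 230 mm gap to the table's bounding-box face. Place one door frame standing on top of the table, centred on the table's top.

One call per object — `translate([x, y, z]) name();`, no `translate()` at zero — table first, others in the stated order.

table();
translate([554, 1187, 0]) stool();
translate([-489, 299, 0]) stool();
translate([1597, 299, 0]) stool();
translate([147, 399, 705]) door_frame();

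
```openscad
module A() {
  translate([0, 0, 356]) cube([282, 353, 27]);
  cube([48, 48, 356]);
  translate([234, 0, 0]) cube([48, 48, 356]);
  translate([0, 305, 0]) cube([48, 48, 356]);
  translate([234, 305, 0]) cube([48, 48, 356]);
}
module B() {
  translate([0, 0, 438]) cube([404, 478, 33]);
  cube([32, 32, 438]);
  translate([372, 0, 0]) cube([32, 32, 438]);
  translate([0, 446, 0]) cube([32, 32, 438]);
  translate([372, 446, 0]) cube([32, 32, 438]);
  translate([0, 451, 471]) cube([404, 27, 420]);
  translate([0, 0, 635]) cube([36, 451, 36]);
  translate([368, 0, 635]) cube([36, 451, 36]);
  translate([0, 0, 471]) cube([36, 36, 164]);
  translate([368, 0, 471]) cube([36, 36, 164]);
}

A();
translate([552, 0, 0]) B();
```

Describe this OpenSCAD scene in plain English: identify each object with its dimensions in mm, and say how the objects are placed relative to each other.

A is a simple wooden stool: a rectangular seat 282 mm (x) by 353 mm (y), 27 mm thick, top face at z = 383 mm, on four square legs, each 48×48 mm in cross-section. The legs rest on z = 0, each flush with a corner of the seat.

B is a chair: 404×478 mm seat, 33 mm thick, top at z = 471 mm, on four 32 mm square corner legs flush with the seat edges. A 27 mm thick backrest slab spans the full seat width, extending 420 mm above the seat top, its back face flush with the seat's +y edge. Two armrests of 36×36 mm section run along each side from the seat's front edge to the front of the backrest, top faces 200 mm above the seat top and outer faces flush with the seat's x-edges; a 36×36 mm post under the front of each armrest stands on the seat at the front corner.

The chair is on the floor beside the stool on its +x side.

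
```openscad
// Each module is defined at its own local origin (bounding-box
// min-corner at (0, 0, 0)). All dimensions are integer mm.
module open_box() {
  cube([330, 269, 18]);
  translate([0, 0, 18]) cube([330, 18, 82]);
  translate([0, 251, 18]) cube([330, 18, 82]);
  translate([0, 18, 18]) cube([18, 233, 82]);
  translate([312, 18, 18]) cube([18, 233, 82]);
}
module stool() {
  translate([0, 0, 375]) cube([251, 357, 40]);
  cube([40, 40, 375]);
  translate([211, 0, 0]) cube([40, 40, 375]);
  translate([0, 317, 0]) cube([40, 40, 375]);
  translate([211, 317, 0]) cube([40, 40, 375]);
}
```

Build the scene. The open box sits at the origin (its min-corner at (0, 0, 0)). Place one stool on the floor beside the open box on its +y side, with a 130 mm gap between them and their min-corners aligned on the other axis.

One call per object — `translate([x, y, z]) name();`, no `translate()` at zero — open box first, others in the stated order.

open_box();
translate([0, 399, 0]) stool();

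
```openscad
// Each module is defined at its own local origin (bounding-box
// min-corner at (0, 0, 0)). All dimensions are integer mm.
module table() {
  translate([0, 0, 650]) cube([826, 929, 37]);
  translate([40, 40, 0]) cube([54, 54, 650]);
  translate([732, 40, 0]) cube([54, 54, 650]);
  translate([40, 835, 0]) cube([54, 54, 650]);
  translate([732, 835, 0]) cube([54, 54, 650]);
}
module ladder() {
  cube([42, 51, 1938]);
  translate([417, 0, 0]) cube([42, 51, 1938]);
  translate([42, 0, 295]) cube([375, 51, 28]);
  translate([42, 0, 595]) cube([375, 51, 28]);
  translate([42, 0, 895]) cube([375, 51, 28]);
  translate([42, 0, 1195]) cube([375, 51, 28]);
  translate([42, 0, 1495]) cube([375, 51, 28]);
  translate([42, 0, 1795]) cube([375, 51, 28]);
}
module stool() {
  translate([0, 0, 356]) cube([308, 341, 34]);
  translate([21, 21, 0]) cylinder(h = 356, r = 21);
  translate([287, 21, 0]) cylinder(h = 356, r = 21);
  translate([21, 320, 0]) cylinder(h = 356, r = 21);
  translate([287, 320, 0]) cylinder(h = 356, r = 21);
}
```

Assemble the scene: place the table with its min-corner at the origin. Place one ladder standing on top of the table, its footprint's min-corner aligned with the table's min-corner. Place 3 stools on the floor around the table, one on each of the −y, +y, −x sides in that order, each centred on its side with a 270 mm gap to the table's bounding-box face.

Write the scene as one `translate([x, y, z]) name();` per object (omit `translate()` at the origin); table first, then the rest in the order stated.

table();
translate([0, 0, 687]) ladder();
translate([259, -611, 0]) stool();
translate([259, 1199, 0]) stool();
translate([-578, 294, 0]) stool();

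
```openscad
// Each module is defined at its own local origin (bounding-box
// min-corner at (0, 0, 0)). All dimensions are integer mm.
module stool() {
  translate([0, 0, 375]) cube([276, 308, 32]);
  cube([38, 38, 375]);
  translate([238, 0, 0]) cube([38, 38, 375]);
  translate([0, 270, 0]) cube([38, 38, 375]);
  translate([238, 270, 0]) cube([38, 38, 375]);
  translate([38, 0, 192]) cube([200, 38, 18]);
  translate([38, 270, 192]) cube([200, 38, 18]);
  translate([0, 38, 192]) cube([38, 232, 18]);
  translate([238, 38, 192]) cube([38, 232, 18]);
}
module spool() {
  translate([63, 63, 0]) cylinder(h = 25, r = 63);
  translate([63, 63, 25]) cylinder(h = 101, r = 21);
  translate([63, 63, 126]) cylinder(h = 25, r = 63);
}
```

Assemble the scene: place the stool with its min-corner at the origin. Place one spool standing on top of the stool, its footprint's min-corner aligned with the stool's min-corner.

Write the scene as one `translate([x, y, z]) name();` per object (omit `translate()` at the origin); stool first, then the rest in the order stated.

stool();
translate([0, 0, 407]) spool();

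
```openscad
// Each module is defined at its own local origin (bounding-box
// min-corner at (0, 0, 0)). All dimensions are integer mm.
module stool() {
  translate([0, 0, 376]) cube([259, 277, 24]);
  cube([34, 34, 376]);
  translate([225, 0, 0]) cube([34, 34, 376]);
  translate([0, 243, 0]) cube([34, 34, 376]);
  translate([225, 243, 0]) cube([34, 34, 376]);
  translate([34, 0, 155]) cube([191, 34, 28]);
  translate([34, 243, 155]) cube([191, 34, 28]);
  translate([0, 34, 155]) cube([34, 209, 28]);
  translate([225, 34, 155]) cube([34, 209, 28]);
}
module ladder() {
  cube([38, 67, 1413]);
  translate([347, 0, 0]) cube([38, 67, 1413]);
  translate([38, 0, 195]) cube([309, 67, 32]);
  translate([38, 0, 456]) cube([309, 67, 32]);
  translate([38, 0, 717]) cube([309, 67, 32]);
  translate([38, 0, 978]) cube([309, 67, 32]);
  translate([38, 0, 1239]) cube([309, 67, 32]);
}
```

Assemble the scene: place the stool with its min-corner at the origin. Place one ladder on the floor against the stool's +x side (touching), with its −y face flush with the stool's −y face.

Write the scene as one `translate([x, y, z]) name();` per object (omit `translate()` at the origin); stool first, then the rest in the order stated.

stool();
translate([259, 0, 0]) ladder();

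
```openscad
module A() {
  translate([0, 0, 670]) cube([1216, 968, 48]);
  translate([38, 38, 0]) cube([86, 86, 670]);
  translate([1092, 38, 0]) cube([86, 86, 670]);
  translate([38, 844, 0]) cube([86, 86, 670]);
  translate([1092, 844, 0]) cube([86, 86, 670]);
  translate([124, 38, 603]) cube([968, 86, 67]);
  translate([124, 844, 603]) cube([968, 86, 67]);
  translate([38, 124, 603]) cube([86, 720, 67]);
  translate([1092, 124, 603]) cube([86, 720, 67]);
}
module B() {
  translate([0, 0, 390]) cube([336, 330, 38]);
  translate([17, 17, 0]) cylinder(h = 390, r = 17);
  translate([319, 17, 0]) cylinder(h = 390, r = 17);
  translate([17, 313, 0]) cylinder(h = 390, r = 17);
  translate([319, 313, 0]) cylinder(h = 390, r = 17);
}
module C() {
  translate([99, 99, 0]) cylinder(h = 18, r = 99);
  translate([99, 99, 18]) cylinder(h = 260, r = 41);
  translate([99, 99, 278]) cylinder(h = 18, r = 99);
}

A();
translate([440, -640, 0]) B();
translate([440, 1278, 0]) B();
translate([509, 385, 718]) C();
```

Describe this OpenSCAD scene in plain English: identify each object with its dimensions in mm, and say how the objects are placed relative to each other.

A is a table: top 1216 mm (x) × 968 mm (y), 48 mm thick, upper face at z = 718 mm, on four 86×86 mm square legs, each inset 38 mm from the nearest pair of top edges, running from z = 0 to the bottom of the top. Four apron rails, 86 mm thick and 67 mm tall, run between adjacent legs with their top edges flush with the underside of the top and their outer faces flush with the legs' outer faces.

B is a simple wooden stool: a rectangular seat 336 mm (x) by 330 mm (y), 38 mm thick, top face at z = 428 mm, on four round legs, each 34 mm in diameter. The legs rest on z = 0, each leg's axis is inset half a diameter from the nearest pair of seat edges (so the leg's bounding box is flush with the corner).

C is a spool: two coaxial disc flanges of radius 99 mm and thickness 18 mm, joined by a core cylinder of radius 41 mm and height 260 mm. The lower flange rests on z = 0 and the three cylinders share a vertical axis.

Two stools sit around the table at the −y, +y sides. The spool is on top of the table, centred.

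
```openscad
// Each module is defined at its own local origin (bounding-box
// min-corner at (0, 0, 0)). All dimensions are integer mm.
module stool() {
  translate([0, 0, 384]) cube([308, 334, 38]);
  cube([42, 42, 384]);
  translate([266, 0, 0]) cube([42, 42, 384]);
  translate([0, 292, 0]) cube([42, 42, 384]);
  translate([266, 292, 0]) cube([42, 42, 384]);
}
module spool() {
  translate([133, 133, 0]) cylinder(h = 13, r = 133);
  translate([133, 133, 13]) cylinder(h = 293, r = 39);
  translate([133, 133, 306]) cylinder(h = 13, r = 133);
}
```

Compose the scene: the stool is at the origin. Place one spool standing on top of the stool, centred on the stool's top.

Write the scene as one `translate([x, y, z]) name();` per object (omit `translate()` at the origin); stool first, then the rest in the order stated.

stool();
translate([21, 34, 422]) spool();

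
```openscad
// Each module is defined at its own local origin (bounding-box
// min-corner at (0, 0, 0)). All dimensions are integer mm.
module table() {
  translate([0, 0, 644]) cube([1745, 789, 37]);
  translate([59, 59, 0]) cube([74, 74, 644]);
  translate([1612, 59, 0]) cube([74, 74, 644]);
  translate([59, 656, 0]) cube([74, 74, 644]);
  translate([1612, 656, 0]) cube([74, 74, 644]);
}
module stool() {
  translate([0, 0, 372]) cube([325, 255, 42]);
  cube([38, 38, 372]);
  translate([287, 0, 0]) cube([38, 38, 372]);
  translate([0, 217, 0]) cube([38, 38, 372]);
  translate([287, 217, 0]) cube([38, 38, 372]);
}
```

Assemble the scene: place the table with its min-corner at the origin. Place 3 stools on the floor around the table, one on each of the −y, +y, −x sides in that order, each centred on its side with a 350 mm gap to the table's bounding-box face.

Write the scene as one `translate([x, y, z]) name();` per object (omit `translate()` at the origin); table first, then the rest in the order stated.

table();
translate([710, -605, 0]) stool();
translate([710, 1139, 0]) stool();
translate([-675, 267, 0]) stool();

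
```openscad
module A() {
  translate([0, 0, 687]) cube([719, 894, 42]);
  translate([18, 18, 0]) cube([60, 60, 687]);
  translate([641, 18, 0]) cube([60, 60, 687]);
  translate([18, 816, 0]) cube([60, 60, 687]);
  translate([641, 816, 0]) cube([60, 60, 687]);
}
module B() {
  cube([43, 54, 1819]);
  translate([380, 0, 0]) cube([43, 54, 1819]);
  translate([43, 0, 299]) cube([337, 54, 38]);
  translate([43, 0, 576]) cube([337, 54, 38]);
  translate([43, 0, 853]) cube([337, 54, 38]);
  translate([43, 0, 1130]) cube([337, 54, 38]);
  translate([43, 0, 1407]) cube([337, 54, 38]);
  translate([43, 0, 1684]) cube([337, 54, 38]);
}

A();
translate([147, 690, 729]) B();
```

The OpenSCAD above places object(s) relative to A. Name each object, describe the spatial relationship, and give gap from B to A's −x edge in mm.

The ladder's min-x is at 147; the table's min-x is 0; gap = 147 mm.

A is a table. B is a ladder. The ladder is on top of the table. The gap from the ladder to the table's −x edge is 147 mm.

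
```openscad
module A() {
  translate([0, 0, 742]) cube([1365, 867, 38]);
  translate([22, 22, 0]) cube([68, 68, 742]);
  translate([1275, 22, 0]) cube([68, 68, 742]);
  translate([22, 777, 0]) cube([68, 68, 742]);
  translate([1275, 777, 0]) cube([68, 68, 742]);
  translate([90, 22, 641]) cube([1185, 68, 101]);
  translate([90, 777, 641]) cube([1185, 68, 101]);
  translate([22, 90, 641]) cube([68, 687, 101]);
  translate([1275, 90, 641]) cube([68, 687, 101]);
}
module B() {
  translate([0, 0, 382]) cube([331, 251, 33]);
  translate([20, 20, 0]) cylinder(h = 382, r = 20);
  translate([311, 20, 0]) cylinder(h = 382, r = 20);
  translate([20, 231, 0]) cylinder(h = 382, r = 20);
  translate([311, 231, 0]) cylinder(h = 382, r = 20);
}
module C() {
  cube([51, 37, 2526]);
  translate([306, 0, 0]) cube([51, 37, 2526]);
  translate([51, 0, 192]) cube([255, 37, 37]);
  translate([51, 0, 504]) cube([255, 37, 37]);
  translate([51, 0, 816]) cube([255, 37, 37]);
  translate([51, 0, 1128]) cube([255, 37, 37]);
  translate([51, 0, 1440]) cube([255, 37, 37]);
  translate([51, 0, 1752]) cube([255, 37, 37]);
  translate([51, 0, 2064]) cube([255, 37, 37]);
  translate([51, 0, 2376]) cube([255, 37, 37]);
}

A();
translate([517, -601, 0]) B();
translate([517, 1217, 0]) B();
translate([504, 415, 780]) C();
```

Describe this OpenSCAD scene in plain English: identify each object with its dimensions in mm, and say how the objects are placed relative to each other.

A is a table: top 1365 mm (x) × 867 mm (y), 38 mm thick, upper face at z = 780 mm, on four 68×68 mm square legs, each inset 22 mm from the nearest pair of top edges, running from z = 0 to the bottom of the top. Four apron rails, 68 mm thick and 101 mm tall, run between adjacent legs with their top edges flush with the underside of the top and their outer faces flush with the legs' outer faces.

B is a four-legged stool. The seat is 331×251 mm, 33 mm thick, top at z = 415 mm. It stands on four round legs, each 40 mm in diameter, from z = 0 to the seat underside, each leg's axis is inset half a diameter from the nearest pair of seat edges (so the leg's bounding box is flush with the corner).

C is a wooden ladder with two side rails of 51×37 mm section and 2526 mm height, set 357 mm apart overall. Between them run 8 rectangular rungs (37 mm deep, 37 mm thick), front faces flush with the rails' −y face. The bottom of the first rung is 192 mm above the floor and each subsequent rung is 312 mm higher than the one below.

Two stools sit around the table at the −y, +y sides. The ladder is on top of the table, centred.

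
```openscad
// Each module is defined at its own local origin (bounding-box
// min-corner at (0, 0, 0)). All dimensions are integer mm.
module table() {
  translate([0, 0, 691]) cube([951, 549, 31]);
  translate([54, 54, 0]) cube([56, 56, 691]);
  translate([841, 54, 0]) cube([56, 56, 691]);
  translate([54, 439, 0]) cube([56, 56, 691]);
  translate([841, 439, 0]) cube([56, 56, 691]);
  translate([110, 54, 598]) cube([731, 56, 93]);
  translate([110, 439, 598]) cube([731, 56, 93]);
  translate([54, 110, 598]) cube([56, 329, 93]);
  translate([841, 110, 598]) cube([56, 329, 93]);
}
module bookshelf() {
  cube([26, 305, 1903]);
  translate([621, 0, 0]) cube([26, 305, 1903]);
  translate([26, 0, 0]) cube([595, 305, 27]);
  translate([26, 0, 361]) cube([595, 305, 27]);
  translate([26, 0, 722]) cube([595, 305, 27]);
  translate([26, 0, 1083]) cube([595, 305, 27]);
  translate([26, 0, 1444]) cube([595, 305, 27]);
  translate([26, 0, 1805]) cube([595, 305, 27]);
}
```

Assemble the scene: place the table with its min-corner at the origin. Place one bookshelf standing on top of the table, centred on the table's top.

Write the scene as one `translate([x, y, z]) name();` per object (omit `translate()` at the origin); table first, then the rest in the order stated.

table();
translate([152, 122, 722]) bookshelf();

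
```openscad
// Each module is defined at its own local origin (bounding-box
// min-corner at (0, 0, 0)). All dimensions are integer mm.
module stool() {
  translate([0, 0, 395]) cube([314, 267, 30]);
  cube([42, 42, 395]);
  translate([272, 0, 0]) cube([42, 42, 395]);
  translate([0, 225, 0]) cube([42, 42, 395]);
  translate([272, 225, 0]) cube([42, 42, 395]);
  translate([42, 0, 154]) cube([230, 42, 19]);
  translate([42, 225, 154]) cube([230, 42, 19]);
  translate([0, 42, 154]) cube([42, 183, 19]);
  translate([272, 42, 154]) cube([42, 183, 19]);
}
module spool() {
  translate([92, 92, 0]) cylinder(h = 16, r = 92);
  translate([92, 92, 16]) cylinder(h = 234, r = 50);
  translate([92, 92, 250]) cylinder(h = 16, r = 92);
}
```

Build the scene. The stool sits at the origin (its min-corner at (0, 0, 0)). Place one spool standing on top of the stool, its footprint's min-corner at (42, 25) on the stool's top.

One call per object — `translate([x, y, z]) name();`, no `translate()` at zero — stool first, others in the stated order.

stool();
translate([42, 25, 425]) spool();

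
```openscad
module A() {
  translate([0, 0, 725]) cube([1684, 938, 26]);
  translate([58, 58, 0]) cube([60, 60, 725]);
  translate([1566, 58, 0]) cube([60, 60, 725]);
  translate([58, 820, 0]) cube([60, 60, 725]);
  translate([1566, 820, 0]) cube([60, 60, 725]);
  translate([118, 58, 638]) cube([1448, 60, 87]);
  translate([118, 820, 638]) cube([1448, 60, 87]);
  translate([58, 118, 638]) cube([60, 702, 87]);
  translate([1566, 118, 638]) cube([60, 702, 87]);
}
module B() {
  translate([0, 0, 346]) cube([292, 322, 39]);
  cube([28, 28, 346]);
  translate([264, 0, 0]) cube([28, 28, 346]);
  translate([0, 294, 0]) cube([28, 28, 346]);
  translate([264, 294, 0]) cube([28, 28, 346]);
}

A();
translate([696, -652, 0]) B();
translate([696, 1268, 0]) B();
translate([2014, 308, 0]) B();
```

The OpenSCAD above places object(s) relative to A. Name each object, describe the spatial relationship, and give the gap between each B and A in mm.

A is a table. B is a stool. Three stools sit around the table at the −y, +y, +x sides. The gap between each stool and the table is 330 mm.

Each stool's nearest face is 330 mm from the table's bounding box.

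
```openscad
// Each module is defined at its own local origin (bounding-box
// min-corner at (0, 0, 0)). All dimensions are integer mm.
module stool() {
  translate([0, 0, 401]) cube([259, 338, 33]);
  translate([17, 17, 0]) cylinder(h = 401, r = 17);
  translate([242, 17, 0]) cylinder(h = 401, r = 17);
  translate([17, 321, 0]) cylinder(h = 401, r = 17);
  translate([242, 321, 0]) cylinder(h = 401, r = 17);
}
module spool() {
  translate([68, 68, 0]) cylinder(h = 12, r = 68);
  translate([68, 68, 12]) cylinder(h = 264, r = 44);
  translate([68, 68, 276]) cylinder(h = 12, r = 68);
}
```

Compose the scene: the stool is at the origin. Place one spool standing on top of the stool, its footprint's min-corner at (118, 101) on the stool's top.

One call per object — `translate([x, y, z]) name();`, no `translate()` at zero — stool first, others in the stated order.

stool();
translate([118, 101, 434]) spool();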